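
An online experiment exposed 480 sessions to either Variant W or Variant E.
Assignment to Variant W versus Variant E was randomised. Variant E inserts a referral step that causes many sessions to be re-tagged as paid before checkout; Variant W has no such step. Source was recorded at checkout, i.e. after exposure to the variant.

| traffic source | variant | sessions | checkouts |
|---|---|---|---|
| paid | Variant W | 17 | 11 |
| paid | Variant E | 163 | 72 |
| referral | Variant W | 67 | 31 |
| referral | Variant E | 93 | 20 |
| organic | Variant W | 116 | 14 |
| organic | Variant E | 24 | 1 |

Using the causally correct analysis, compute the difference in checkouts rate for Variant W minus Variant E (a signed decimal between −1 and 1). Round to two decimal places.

Traffic source is recorded after the variant and is itself shifted by it — it sits on the causal path from variant to outcome. Conditioning on a mediator would strip out part of the effect we want; the pooled comparison gives the total causal effect.
The causal difference is the pooled difference: 0.280 − 0.332 = -0.052.

-0.05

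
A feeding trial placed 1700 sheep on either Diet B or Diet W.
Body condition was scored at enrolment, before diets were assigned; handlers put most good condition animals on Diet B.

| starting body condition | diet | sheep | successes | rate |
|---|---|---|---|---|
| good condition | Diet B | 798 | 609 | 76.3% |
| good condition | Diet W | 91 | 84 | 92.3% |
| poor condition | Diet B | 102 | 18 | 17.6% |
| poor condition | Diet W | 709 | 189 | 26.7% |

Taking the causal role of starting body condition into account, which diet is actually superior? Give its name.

Diet W

Since starting body condition is a pre-existing factor (not a product of the diet) and it affects the outcome on its own, it is a confounder. The stratified rates, not the pooled rate, identify the causal effect.
Within each level — good condition: 76.3% vs 92.3%; poor condition: 17.6% vs 26.7% — Diet W is higher every time.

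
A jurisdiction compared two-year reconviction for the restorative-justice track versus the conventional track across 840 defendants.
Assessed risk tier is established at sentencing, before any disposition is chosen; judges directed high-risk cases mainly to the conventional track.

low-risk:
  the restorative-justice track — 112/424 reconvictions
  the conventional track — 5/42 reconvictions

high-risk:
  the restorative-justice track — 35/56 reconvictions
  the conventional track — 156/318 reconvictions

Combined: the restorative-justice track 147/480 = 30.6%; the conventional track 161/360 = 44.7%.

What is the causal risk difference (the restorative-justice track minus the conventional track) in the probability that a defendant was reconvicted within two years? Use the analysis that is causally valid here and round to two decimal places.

+0.14

Nothing the disposition does changes assessed risk tier; the imbalance is an allocation artefact. With assessed risk tier also predicting the outcome, the pooled figure is confounded, and the within-stratum comparison is the causal one.
Adjusting over the population distribution of assessed risk tier: 0.555·(0.264−0.119) + 0.445·(0.625−0.491) = +0.140.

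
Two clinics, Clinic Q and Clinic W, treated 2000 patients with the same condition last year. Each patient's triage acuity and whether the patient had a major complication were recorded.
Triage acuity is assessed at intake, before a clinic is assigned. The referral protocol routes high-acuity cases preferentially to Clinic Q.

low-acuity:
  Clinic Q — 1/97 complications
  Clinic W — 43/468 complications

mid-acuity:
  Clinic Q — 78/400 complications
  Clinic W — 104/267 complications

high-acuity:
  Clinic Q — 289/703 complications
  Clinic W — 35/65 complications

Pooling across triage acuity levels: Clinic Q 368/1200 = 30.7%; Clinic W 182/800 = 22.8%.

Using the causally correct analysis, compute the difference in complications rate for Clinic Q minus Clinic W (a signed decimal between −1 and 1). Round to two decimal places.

-0.14

Triage acuity differs across clinics for reasons unrelated to any effect of the clinic itself, and it separately predicts the outcome — a classic confounder. We must compare within triage acuity levels.
Adjusting over the population distribution of triage acuity: 0.282·(0.010−0.092) + 0.334·(0.195−0.390) + 0.384·(0.411−0.538) = -0.137.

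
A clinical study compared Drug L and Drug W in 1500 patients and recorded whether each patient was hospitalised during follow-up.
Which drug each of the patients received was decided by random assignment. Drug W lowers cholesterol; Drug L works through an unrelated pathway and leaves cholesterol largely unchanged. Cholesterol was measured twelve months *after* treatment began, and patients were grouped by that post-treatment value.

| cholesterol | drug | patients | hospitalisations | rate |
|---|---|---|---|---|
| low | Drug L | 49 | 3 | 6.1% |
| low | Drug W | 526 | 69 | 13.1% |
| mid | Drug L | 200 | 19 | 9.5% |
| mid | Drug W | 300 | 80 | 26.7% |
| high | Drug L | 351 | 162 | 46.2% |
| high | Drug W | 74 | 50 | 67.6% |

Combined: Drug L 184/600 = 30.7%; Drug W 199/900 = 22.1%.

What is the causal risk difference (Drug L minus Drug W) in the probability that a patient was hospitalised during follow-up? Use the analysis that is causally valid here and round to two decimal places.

+0.09

The stratified and pooled comparisons disagree (Drug L wins within each cholesterol; Drug W wins overall), so the answer turns on the causal role of cholesterol.
Because the drug influences cholesterol, cholesterol is a post-treatment mediator, not a confounder. Stratifying on it would bias the estimate; the causal effect is the crude pooled difference.
The causal difference is the pooled difference: 0.307 − 0.221 = +0.086.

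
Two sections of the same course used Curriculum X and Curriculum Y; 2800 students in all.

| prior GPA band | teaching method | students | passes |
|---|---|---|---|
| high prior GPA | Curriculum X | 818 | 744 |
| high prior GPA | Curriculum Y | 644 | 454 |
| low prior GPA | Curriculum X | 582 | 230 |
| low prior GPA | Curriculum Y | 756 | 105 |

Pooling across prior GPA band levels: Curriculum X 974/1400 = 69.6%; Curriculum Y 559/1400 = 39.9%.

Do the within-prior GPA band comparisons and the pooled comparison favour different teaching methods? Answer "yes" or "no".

no

Within each prior GPA band level (high prior GPA 91.0% vs 70.5%; low prior GPA 39.5% vs 13.9%), Curriculum X has the higher rate every time. Pooled: 69.6% vs 39.9% — Curriculum X has the higher rate overall. They agree.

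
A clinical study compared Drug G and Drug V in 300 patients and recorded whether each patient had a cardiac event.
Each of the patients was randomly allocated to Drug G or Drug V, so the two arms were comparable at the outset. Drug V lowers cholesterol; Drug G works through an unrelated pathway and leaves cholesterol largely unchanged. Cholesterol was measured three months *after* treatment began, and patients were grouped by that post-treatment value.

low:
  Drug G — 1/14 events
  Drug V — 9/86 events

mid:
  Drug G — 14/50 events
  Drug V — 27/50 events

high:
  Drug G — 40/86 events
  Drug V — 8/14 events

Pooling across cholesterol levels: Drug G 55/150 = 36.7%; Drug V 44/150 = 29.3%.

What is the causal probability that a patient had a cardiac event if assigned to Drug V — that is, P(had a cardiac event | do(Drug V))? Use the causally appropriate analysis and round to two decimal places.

0.29

Cholesterol lies on the pathway drug → cholesterol → outcome, so adjusting for it blocks the indirect effect. For the total causal effect of drug, use the unadjusted pooled rates.
So P(outcome | do(Drug V)) is just the pooled rate for Drug V: 44/150 = 0.293.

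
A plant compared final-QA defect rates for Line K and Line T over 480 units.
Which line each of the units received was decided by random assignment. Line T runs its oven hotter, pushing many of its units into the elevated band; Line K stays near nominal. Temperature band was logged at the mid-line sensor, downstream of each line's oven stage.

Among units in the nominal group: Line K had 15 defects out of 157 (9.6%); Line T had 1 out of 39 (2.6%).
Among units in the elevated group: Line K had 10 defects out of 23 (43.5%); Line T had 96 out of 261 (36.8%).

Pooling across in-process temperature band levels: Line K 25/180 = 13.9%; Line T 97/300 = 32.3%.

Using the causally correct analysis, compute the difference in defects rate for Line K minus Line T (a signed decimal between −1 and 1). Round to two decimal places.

-0.18

The stratified and pooled comparisons disagree (Line T wins within each in-process temperature band; Line K wins overall), so the answer turns on the causal role of in-process temperature band.
The distribution of in-process temperature band is itself part of what the line does — it is an intermediate outcome. Holding it fixed would remove that part of the effect; the total effect is the pooled difference.
The causal difference is the pooled difference: 0.139 − 0.323 = -0.184.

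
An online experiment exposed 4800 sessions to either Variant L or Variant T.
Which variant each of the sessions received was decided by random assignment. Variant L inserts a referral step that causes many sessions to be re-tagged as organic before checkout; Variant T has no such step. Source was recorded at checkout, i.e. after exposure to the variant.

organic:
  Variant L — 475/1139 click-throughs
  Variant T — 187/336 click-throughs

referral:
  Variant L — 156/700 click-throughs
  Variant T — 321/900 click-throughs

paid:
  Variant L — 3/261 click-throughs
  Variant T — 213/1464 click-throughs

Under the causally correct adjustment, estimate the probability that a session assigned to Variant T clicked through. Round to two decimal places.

The stratified and pooled comparisons disagree (Variant T wins within each traffic source; Variant L wins overall), so the answer turns on the causal role of traffic source.
Traffic source lies on the pathway variant → traffic source → outcome, so adjusting for it blocks the indirect effect. For the total causal effect of variant, use the unadjusted pooled rates.
So P(outcome | do(Variant T)) is just the pooled rate for Variant T: 721/2700 = 0.267.

0.27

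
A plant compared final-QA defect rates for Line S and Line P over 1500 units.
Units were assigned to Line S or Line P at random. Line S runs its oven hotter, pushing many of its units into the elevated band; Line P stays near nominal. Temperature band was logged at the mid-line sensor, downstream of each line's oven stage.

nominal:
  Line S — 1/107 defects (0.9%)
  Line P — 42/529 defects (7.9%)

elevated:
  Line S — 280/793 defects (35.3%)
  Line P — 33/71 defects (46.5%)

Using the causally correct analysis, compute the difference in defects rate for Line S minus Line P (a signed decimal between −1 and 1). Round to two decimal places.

+0.19

Within every in-process temperature band level Line S has the lower rate, yet pooled Line P does — Simpson's reversal.
In-process temperature band here is a post-treatment variable shaped by the line; conditioning on it would introduce bias rather than remove it. The overall comparison is the causal one.
The causal difference is the pooled difference: 0.312 − 0.125 = +0.187.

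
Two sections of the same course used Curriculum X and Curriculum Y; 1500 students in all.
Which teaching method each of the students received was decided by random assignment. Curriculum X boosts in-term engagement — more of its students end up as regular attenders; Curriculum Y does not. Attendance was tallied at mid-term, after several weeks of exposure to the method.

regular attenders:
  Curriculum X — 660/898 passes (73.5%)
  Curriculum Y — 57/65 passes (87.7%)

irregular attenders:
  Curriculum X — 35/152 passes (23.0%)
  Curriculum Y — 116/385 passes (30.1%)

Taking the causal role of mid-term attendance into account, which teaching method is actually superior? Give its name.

Curriculum X

Curriculum Y is higher inside every mid-term attendance stratum but Curriculum X is higher in aggregate. Whether to stratify depends on how mid-term attendance relates to the teaching method.
Because the teaching method influences mid-term attendance, mid-term attendance is a post-treatment mediator, not a confounder. Stratifying on it would bias the estimate; the causal effect is the crude pooled difference.
Pooled: Curriculum X 66.2% vs Curriculum Y 38.4%; Curriculum X is higher overall.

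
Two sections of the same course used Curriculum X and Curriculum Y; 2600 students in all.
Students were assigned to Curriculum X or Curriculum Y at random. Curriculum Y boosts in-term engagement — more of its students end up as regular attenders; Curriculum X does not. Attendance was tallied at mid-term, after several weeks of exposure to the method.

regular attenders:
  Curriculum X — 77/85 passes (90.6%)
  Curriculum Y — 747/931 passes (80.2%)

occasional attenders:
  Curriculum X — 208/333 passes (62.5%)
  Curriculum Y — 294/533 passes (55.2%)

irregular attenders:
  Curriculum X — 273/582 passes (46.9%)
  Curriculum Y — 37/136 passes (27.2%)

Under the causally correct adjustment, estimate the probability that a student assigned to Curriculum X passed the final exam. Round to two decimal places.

0.56

The mid-term attendance-specific comparison favours Curriculum X throughout, but the pooled figures favour Curriculum Y. The question is whether to condition on mid-term attendance.
Mid-term attendance is downstream of the teaching method. One should not condition on a consequence of treatment, so the overall rates are the right comparison.
So P(outcome | do(Curriculum X)) is just the pooled rate for Curriculum X: 558/1000 = 0.558.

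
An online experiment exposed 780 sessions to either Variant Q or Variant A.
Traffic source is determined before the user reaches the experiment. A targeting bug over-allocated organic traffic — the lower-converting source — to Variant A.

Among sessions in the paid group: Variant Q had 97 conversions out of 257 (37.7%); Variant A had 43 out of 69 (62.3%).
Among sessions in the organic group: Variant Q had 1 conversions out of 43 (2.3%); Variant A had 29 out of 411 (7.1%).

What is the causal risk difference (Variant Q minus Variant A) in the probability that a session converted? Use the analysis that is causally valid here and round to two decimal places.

-0.13

Variant A is higher inside every traffic source stratum but Variant Q is higher in aggregate. Whether to stratify depends on how traffic source relates to the variant.
Traffic source is set before the variant has any effect — it is not caused by the variant — and it independently drives the outcome. That makes it a confounder, so the causal comparison is within traffic source levels.
Adjusting over the population distribution of traffic source: 0.418·(0.377−0.623) + 0.582·(0.023−0.071) = -0.130.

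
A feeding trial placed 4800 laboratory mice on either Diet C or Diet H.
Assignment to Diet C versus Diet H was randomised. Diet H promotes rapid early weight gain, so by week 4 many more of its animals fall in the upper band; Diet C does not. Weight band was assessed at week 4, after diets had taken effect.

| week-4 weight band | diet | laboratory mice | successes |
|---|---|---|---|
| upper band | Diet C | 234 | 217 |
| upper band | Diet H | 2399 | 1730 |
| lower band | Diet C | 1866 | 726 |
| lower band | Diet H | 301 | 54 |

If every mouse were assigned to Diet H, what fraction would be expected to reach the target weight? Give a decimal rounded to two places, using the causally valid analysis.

The stratified and pooled comparisons disagree (Diet C wins within each week-4 weight band; Diet H wins overall), so the answer turns on the causal role of week-4 weight band.
Week-4 weight band lies on the pathway diet → week-4 weight band → outcome, so adjusting for it blocks the indirect effect. For the total causal effect of diet, use the unadjusted pooled rates.
So P(outcome | do(Diet H)) is just the pooled rate for Diet H: 1784/2700 = 0.661.

0.66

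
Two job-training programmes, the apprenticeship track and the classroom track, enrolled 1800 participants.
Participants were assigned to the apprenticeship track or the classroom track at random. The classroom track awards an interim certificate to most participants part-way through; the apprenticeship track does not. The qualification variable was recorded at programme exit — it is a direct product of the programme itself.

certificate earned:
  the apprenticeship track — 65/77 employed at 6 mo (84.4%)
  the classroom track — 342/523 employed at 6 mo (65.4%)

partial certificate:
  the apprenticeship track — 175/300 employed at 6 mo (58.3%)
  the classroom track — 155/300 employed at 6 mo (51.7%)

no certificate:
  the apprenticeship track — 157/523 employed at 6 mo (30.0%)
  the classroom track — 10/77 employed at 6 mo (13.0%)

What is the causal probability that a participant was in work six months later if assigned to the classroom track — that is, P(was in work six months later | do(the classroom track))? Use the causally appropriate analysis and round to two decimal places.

The qualification attained during the programme-specific comparison favours the apprenticeship track throughout, but the pooled figures favour the classroom track. The question is whether to condition on qualification attained during the programme.
The distribution of qualification attained during the programme is itself part of what the programme does — it is an intermediate outcome. Holding it fixed would remove that part of the effect; the total effect is the pooled difference.
So P(outcome | do(the classroom track)) is just the pooled rate for the classroom track: 507/900 = 0.563.

0.56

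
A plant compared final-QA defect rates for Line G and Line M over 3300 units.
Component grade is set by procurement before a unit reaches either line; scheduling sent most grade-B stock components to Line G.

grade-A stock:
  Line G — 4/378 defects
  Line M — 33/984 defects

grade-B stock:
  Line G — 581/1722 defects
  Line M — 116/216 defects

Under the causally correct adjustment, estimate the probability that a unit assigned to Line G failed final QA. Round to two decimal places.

The stratified and pooled comparisons disagree (Line G wins within each component grade; Line M wins overall), so the answer turns on the causal role of component grade.
Component grade differs across lines for reasons unrelated to any effect of the line itself, and it separately predicts the outcome — a classic confounder. We must compare within component grade levels.
Standardising Line G to the population component grade mix: 0.413·4/378 + 0.587·581/1722 = 0.203.

0.20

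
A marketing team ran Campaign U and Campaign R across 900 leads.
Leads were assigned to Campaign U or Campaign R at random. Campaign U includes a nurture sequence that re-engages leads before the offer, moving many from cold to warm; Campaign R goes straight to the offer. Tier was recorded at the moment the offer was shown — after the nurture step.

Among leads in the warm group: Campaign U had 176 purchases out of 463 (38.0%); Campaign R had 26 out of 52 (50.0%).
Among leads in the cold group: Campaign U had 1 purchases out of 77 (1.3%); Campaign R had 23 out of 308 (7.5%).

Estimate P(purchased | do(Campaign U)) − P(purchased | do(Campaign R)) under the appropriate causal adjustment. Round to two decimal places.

The distribution of engagement tier is itself part of what the campaign does — it is an intermediate outcome. Holding it fixed would remove that part of the effect; the total effect is the pooled difference.
The causal difference is the pooled difference: 0.328 − 0.136 = +0.192.

+0.19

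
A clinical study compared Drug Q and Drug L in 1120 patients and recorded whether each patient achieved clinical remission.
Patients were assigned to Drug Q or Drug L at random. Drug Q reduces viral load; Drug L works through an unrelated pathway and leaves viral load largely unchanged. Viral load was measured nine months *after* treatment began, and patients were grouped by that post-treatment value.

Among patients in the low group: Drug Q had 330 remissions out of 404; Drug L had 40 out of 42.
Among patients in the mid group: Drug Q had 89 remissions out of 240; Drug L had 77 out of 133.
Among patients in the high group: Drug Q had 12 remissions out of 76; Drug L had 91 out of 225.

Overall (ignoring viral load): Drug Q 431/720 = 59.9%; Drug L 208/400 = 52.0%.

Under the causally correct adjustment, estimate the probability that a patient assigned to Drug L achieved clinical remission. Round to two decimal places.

Viral load is downstream of the drug. One should not condition on a consequence of treatment, so the overall rates are the right comparison.
So P(outcome | do(Drug L)) is just the pooled rate for Drug L: 208/400 = 0.520.

0.52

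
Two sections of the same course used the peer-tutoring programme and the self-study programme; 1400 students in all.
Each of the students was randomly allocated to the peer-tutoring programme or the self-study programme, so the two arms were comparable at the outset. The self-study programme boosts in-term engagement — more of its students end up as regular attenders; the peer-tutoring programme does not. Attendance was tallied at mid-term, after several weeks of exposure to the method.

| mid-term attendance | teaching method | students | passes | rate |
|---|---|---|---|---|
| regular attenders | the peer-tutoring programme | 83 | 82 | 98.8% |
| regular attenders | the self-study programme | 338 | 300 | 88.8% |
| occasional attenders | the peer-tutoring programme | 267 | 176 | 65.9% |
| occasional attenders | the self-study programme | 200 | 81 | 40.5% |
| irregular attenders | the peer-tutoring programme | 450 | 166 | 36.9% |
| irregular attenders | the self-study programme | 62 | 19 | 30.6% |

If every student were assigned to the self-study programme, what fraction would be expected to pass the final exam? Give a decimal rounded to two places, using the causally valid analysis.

Mid-term attendance is recorded after the teaching method and is itself shifted by it — it sits on the causal path from teaching method to outcome. Conditioning on a mediator would strip out part of the effect we want; the pooled comparison gives the total causal effect.
So P(outcome | do(the self-study programme)) is just the pooled rate for the self-study programme: 400/600 = 0.667.

0.67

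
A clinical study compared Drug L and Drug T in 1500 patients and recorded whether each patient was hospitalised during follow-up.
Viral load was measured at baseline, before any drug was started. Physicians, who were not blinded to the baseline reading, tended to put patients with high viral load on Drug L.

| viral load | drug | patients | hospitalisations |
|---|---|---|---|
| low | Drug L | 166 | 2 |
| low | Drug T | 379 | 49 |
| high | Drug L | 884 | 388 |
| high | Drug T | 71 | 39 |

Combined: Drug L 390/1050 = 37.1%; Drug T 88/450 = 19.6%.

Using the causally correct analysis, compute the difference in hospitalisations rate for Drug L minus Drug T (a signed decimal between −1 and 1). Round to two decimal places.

-0.11

Viral load differs across drugs for reasons unrelated to any effect of the drug itself, and it separately predicts the outcome — a classic confounder. We must compare within viral load levels.
Adjusting over the population distribution of viral load: 0.363·(0.012−0.129) + 0.637·(0.439−0.549) = -0.113.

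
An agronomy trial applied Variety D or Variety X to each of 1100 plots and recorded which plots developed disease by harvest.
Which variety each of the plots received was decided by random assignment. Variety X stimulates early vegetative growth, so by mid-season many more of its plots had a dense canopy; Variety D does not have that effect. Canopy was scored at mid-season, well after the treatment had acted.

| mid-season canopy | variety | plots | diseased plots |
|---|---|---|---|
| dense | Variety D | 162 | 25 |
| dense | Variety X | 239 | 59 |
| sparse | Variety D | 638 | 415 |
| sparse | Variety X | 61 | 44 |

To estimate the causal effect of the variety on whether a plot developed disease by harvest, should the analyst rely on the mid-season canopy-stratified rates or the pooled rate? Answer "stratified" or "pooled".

Within every mid-season canopy level Variety D has the lower rate, yet pooled Variety X does — Simpson's reversal.
Because the variety influences mid-season canopy, mid-season canopy is a post-treatment mediator, not a confounder. Stratifying on it would bias the estimate; the causal effect is the crude pooled difference.
Pooled: Variety D 55.0% vs Variety X 34.3%; Variety X is lower overall.

pooled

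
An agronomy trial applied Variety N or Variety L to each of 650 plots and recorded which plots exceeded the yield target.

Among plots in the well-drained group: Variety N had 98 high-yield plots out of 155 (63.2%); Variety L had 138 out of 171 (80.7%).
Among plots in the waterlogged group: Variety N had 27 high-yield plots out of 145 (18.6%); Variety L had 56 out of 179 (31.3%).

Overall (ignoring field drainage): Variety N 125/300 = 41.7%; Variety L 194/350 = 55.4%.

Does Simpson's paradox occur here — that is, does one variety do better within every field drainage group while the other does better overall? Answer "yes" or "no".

Within each field drainage level (well-drained 63.2% vs 80.7%; waterlogged 18.6% vs 31.3%), Variety L has the higher rate every time. Pooled: 41.7% vs 55.4% — Variety L has the higher rate overall. They agree.

no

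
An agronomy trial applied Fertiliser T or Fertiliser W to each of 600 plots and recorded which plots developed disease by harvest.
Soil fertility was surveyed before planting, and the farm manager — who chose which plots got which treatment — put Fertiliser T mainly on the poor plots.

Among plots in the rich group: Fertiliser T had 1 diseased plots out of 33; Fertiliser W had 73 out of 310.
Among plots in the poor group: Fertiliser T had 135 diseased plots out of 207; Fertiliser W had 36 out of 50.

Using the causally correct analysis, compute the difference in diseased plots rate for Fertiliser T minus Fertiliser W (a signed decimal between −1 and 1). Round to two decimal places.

The stratified and pooled comparisons disagree (Fertiliser T wins within each soil fertility; Fertiliser W wins overall), so the answer turns on the causal role of soil fertility.
Soil fertility satisfies the back-door criterion: it is not a descendant of the fertiliser, and it blocks the spurious path from fertiliser to outcome. Adjusting for it (i.e., using the within-soil fertility rates) gives the causal effect.
Adjusting over the population distribution of soil fertility: 0.572·(0.030−0.235) + 0.428·(0.652−0.720) = -0.146.

-0.15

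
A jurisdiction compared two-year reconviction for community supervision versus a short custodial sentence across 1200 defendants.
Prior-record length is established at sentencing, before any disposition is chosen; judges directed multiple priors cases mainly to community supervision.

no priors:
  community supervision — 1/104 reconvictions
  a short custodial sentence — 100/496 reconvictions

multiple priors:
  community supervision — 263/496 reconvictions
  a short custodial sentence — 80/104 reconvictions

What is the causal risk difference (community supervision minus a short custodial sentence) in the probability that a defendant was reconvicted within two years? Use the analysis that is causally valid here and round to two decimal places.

-0.22

community supervision is lower inside every prior-record length stratum but a short custodial sentence is lower in aggregate. Whether to stratify depends on how prior-record length relates to the disposition.
Prior-record length is set before the disposition has any effect — it is not caused by the disposition — and it independently drives the outcome. That makes it a confounder, so the causal comparison is within prior-record length levels.
Adjusting over the population distribution of prior-record length: 0.500·(0.010−0.202) + 0.500·(0.530−0.769) = -0.215.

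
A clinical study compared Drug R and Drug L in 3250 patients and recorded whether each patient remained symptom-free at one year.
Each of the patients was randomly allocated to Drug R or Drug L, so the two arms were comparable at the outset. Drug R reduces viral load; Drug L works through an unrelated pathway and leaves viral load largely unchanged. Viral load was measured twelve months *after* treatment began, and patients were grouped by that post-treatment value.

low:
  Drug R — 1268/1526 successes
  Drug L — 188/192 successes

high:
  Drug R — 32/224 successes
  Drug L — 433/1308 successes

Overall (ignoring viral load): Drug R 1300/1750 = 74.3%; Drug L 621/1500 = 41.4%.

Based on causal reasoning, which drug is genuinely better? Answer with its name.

The stratified and pooled comparisons disagree (Drug L wins within each viral load; Drug R wins overall), so the answer turns on the causal role of viral load.
Viral load lies on the pathway drug → viral load → outcome, so adjusting for it blocks the indirect effect. For the total causal effect of drug, use the unadjusted pooled rates.
Pooled: Drug R 74.3% vs Drug L 41.4%; Drug R is higher overall.

Drug R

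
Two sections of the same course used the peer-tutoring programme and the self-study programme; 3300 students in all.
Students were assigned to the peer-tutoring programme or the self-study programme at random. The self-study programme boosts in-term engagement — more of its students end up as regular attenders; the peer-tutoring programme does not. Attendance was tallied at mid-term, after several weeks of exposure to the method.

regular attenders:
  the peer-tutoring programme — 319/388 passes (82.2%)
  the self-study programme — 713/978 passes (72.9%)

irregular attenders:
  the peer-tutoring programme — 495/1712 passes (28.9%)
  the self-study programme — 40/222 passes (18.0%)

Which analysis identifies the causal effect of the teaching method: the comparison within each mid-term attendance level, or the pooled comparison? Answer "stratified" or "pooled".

Mid-term attendance lies on the pathway teaching method → mid-term attendance → outcome, so adjusting for it blocks the indirect effect. For the total causal effect of teaching method, use the unadjusted pooled rates.
Pooled: the peer-tutoring programme 38.8% vs the self-study programme 62.7%; the self-study programme is higher overall.

pooled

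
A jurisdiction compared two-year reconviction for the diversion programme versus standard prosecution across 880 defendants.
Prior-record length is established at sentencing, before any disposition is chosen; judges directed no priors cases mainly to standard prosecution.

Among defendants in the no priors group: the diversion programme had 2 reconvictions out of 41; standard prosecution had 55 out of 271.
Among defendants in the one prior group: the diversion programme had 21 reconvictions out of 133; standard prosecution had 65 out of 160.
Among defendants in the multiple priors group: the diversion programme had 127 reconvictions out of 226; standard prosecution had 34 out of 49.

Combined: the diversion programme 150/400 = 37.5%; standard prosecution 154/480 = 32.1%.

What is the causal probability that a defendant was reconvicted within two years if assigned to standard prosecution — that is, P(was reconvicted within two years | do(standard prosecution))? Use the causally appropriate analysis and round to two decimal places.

Prior-record length is set before the disposition has any effect — it is not caused by the disposition — and it independently drives the outcome. That makes it a confounder, so the causal comparison is within prior-record length levels.
Standardising standard prosecution to the population prior-record length mix: 0.355·55/271 + 0.333·65/160 + 0.312·34/49 = 0.424.

0.42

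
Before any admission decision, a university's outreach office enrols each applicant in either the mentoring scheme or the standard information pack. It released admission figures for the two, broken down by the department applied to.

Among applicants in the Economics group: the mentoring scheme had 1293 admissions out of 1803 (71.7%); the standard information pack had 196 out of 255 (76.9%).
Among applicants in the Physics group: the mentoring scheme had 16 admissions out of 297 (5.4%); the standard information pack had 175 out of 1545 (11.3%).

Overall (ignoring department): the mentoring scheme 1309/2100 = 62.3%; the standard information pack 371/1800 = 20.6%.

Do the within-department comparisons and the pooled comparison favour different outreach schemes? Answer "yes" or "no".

yes

Within each department level (Economics 71.7% vs 76.9%; Physics 5.4% vs 11.3%), the standard information pack has the higher rate every time. Pooled: 62.3% vs 20.6% — the mentoring scheme has the higher rate overall. The two comparisons disagree.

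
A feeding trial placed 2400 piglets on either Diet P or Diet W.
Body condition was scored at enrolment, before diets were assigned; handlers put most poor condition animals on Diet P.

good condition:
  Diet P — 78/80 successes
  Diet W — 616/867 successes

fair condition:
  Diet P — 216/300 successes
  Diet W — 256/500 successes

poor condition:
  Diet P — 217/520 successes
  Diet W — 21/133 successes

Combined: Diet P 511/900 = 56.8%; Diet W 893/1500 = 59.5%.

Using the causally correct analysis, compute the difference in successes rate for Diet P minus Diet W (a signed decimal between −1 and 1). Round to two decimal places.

+0.24

Here starting body condition is a common cause — it drives both which diet a case falls under and the outcome. The crude comparison mixes populations; the stratum-specific rates are the causally relevant ones.
Adjusting over the population distribution of starting body condition: 0.395·(0.975−0.710) + 0.333·(0.720−0.512) + 0.272·(0.417−0.158) = +0.244.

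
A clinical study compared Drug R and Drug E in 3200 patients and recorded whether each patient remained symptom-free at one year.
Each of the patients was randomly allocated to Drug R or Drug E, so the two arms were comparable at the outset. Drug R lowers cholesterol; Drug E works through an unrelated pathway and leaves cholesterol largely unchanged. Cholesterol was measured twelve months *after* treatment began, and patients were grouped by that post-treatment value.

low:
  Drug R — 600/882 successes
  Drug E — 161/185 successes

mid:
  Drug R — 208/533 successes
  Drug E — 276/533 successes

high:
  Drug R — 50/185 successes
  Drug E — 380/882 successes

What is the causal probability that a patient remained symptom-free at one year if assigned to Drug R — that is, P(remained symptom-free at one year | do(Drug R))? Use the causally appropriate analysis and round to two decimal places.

0.54

Within every cholesterol level Drug E has the higher rate, yet pooled Drug R does — Simpson's reversal.
Cholesterol is downstream of the drug. One should not condition on a consequence of treatment, so the overall rates are the right comparison.
So P(outcome | do(Drug R)) is just the pooled rate for Drug R: 858/1600 = 0.536.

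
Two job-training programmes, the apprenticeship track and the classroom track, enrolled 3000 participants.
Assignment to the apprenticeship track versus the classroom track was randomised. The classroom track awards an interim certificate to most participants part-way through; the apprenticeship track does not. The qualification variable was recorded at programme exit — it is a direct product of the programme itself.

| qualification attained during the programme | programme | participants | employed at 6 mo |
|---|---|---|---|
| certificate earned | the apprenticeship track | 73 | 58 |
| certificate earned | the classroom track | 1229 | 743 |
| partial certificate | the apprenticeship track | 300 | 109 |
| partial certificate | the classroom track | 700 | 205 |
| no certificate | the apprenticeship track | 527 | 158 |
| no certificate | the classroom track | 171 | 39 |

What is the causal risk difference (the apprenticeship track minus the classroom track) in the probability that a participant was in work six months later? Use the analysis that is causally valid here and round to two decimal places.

The qualification attained during the programme-specific comparison favours the apprenticeship track throughout, but the pooled figures favour the classroom track. The question is whether to condition on qualification attained during the programme.
The distribution of qualification attained during the programme is itself part of what the programme does — it is an intermediate outcome. Holding it fixed would remove that part of the effect; the total effect is the pooled difference.
The causal difference is the pooled difference: 0.361 − 0.470 = -0.109.

-0.11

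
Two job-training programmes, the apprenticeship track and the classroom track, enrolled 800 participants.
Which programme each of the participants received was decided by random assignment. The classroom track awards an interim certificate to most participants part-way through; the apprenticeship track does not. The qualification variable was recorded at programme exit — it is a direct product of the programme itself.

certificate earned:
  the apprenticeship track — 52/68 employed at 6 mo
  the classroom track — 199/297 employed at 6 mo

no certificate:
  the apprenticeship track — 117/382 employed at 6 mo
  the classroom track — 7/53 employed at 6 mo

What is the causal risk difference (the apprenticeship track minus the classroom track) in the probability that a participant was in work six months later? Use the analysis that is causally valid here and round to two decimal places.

-0.21

Qualification attained during the programme is recorded after the programme and is itself shifted by it — it sits on the causal path from programme to outcome. Conditioning on a mediator would strip out part of the effect we want; the pooled comparison gives the total causal effect.
The causal difference is the pooled difference: 0.376 − 0.589 = -0.213.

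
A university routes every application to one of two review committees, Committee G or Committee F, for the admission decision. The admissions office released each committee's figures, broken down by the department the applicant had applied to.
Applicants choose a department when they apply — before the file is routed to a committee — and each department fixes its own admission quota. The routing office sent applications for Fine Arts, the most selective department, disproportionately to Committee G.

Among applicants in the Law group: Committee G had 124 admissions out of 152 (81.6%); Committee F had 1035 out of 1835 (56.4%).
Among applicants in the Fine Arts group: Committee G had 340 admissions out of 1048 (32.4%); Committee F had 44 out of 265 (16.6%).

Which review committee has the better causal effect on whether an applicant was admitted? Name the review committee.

The department-specific comparison favours Committee G throughout, but the pooled figures favour Committee F. The question is whether to condition on department.
Here department is a common cause — it drives both which review committee a case falls under and the outcome. The crude comparison mixes populations; the stratum-specific rates are the causally relevant ones.
Within each level — Law: 81.6% vs 56.4%; Fine Arts: 32.4% vs 16.6% — Committee G is higher every time.

Committee G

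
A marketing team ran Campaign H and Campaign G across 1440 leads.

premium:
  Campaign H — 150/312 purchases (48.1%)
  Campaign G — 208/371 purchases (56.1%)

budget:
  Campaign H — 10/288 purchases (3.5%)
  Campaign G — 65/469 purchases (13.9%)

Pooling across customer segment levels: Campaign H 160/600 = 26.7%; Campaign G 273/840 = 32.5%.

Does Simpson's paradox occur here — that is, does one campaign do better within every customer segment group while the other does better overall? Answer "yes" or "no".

Within each customer segment level (premium 48.1% vs 56.1%; budget 3.5% vs 13.9%), Campaign G has the higher rate every time. Pooled: 26.7% vs 32.5% — Campaign G has the higher rate overall. They agree.

no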